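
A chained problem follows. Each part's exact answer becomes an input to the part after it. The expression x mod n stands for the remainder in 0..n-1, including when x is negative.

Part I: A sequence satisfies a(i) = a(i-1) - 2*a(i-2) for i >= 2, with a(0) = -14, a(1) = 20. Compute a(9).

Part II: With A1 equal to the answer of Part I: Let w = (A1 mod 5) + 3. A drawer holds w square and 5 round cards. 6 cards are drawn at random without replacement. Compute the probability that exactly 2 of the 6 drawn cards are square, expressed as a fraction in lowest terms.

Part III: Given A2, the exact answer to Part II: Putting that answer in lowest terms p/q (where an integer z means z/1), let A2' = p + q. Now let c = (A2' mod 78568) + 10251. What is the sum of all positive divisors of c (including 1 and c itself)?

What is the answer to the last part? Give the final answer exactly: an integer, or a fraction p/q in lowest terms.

Part I: a(2) = 1*(20) - 2*(-14) = 48; iterating: a(2)=48, a(3)=8, a(4)=-88, a(5)=-104, a(6)=72, a(7)=280, a(8)=136, a(9)=-424; answer -424
Part II: A1 = -424; w = 4; total draws C(9,6) = 84; favorable C(4,2)*C(5,4) = 30; P = 5/14; answer 5/14
Part III: A2 = 5/14; threaded value p + q = 19; c = 10270; 10270 = 2 * 5 * 13 * 79; sigma = (1 + 2) * (1 + 5) * (1 + 13) * (1 + 79) = 3 * 6 * 14 * 80 = 20160; answer 20160

20160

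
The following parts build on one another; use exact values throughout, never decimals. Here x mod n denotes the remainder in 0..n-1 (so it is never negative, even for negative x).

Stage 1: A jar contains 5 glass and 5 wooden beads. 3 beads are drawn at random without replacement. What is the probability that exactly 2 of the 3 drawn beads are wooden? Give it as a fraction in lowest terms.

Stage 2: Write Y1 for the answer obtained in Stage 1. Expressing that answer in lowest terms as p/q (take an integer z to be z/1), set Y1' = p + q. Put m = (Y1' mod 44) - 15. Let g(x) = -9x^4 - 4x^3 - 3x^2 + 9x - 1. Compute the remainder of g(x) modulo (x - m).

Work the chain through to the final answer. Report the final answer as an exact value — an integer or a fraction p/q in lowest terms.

Stage 1: total draws C(10,3) = 120; favorable C(5,2)*C(5,1) = 50; P = 5/12; answer 5/12
Stage 2: Y1 = 5/12; threaded value p + q = 17; m = 2; remainder = value at the root: -9*(2)^4 - 4*(2)^3 - 3*(2)^2 + 9*(2)^1 - 1 = (-144) + (-32) + (-12) + (18) + (-1) = -171; answer -171

-171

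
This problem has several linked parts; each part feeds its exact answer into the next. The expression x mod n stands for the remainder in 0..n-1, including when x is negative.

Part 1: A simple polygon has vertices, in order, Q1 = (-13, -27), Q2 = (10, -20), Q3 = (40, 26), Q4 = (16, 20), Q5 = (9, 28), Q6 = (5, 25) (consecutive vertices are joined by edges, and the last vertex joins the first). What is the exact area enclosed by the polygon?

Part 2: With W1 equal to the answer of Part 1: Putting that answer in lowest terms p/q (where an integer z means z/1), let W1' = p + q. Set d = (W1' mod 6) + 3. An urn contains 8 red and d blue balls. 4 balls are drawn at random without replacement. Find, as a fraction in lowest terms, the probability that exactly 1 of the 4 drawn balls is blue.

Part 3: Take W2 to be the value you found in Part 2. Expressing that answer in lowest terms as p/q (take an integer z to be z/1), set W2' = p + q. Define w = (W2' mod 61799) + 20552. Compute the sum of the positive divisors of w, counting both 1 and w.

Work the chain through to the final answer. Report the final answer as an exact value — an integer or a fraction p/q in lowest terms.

Part 1: cross terms: (-13*-20 - 10*-27)=530, (10*26 - 40*-20)=1060, (40*20 - 16*26)=384, (16*28 - 9*20)=268, (9*25 - 5*28)=85, (5*-27 - -13*25)=190; twice the area = |2517| = 2517; area = 2517/2; answer 2517/2
Part 2: W1 = 2517/2; threaded value p + q = 2519; d = 8; total draws C(16,4) = 1820; favorable C(8,1)*C(8,3) = 448; P = 16/65; answer 16/65
Part 3: W2 = 16/65; threaded value p + q = 81; w = 20633; 20633 = 47 * 439; sigma = (1 + 47) * (1 + 439) = 48 * 440 = 21120; answer 21120

21120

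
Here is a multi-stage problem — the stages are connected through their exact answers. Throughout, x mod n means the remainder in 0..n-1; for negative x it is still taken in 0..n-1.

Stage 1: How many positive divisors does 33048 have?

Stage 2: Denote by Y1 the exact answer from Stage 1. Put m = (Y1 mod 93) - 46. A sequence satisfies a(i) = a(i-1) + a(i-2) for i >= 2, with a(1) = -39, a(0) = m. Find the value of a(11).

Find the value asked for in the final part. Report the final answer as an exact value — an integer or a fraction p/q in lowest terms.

Stage 1: 33048 = 2^3 * 3^5 * 17; number of divisors = (3+1) * (5+1) * (1+1) = 48; answer 48
Stage 2: Y1 = 48; m = 2; a(2) = 1*(-39) + 1*(2) = -37; iterating: a(2)=-37, a(3)=-76, a(4)=-113, a(5)=-189, a(6)=-302, a(7)=-491, a(8)=-793, a(9)=-1284, a(10)=-2077, a(11)=-3361; answer -3361

-3361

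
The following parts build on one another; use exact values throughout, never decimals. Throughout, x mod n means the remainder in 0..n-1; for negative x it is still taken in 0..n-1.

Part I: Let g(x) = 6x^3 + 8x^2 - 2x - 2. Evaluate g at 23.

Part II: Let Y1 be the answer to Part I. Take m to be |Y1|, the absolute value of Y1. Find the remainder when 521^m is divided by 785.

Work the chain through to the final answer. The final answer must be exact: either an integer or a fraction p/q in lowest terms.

Part I: 6*(23)^3 + 8*(23)^2 - 2*(23)^1 - 2 = (73002) + (4232) + (-46) + (-2) = 77186; answer 77186
Part II: Y1 = 77186; m = 77186; squarings mod 785: 521^1=521, 521^2=616, 521^4=301, 521^8=326, 521^16=301, 521^32=326, 521^64=301, 521^128=326, 521^256=301, 521^512=326, 521^1024=301, 521^2048=326, 521^4096=301, 521^8192=326, 521^16384=301, 521^32768=326, 521^65536=301; 521^77186 = 521^2 * 521^128 * 521^256 * 521^1024 * 521^2048 * 521^8192 * 521^65536 = 616 (mod 785); answer 616

616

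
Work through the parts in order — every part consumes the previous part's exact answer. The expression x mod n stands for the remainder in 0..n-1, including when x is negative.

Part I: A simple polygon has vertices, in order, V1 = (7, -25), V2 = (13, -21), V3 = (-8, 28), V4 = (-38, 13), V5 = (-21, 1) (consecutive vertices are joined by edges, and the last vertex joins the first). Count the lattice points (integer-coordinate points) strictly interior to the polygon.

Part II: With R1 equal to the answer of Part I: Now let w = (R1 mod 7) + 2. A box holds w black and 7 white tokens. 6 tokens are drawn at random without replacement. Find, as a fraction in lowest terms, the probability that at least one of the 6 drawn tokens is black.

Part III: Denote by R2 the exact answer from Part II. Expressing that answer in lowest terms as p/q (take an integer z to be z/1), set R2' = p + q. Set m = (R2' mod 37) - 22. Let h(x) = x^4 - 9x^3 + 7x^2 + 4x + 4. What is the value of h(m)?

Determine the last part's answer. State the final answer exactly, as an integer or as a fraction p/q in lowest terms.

112

Part I: cross terms: (7*-21 - 13*-25)=178, (13*28 - -8*-21)=196, (-8*13 - -38*28)=960, (-38*1 - -21*13)=235, (-21*-25 - 7*1)=518; twice the area = |2087| = 2087; area = 2087/2; boundary points = 2 + 7 + 15 + 1 + 2 = 27; strictly interior points = area - boundary/2 + 1 = 1031; answer 1031
Part II: R1 = 1031; w = 4; total draws C(11,6) = 462; complement C(7,6) = 7; favorable 462 - 7 = 455; P = 65/66; answer 65/66
Part III: R2 = 65/66; threaded value p + q = 131; m = -2; 1*(-2)^4 - 9*(-2)^3 + 7*(-2)^2 + 4*(-2)^1 + 4 = (16) + (72) + (28) + (-8) + (4) = 112; answer 112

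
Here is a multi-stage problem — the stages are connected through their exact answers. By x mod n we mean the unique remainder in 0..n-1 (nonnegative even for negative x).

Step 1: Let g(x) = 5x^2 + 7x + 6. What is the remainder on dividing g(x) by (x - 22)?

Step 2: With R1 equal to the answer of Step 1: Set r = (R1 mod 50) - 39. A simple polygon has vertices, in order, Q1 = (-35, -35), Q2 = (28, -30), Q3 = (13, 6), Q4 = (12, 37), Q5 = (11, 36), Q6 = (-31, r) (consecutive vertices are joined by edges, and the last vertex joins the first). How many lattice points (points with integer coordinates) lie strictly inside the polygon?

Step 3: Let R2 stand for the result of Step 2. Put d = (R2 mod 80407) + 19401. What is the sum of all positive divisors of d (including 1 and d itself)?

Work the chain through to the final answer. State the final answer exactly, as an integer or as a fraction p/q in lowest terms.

32208

Step 1: remainder = value at the root: 5*(22)^2 + 7*(22)^1 + 6 = (2420) + (154) + (6) = 2580; answer 2580
Step 2: R1 = 2580; r = -9; cross terms: (-35*-30 - 28*-35)=2030, (28*6 - 13*-30)=558, (13*37 - 12*6)=409, (12*36 - 11*37)=25, (11*-9 - -31*36)=1017, (-31*-35 - -35*-9)=770; twice the area = |4809| = 4809; area = 4809/2; boundary points = 1 + 3 + 1 + 1 + 3 + 2 = 11; strictly interior points = area - boundary/2 + 1 = 2400; answer 2400
Step 3: R2 = 2400; d = 21801; 21801 = 3 * 13^2 * 43; sigma = (1 + 3) * (1 + 13 + 169) * (1 + 43) = 4 * 183 * 44 = 32208; answer 32208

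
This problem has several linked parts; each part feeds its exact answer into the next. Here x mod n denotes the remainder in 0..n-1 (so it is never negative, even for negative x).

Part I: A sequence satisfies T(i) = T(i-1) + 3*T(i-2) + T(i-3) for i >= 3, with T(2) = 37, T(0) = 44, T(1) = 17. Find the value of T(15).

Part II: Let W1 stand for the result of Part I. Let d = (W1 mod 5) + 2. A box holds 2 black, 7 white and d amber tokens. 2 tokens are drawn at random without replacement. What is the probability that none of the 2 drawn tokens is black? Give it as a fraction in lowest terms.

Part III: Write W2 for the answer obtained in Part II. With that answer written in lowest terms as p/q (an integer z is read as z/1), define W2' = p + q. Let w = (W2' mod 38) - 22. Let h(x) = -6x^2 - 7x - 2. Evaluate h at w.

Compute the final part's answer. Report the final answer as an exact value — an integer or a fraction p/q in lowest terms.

-35

Part I: T(3) = 1*(37) + 3*(17) + 1*(44) = 132; iterating: T(3)=132, T(4)=260, T(5)=693, T(6)=1605, T(7)=3944, T(8)=9452, T(9)=22889, T(10)=55189, T(11)=133308, T(12)=321764, T(13)=776877, T(14)=1875477, T(15)=4527872; answer 4527872
Part II: W1 = 4527872; d = 4; total draws C(13,2) = 78; favorable C(11,2) = 55; P = 55/78; answer 55/78
Part III: W2 = 55/78; threaded value p + q = 133; w = -3; -6*(-3)^2 - 7*(-3)^1 - 2 = (-54) + (21) + (-2) = -35; answer -35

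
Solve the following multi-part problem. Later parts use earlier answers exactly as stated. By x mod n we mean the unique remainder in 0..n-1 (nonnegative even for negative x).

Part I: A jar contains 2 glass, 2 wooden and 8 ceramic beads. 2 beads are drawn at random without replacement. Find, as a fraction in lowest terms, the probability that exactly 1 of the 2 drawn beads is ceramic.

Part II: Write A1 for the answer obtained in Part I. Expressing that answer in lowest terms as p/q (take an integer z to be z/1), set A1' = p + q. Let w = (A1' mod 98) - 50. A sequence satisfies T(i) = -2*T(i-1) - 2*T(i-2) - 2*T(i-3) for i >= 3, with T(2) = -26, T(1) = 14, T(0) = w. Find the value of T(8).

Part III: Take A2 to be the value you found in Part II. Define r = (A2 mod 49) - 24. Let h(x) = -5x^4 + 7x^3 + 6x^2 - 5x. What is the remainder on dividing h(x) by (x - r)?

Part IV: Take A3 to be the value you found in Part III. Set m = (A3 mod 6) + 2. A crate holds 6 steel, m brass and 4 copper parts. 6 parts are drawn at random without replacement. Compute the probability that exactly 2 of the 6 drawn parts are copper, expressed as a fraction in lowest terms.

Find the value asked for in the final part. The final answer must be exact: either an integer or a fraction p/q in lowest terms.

165/476

Part I: total draws C(12,2) = 66; favorable C(8,1)*C(4,1) = 32; P = 16/33; answer 16/33
Part II: A1 = 16/33; threaded value p + q = 49; w = -1; T(3) = -2*(-26) - 2*(14) - 2*(-1) = 26; iterating: T(3)=26, T(4)=-28, T(5)=56, T(6)=-108, T(7)=160, T(8)=-216; answer -216
Part III: A2 = -216; r = 5; remainder = value at the root: -5*(5)^4 + 7*(5)^3 + 6*(5)^2 - 5*(5)^1 = (-3125) + (875) + (150) + (-25) = -2125; answer -2125
Part IV: A3 = -2125; m = 7; total draws C(17,6) = 12376; favorable C(4,2)*C(13,4) = 4290; P = 165/476; answer 165/476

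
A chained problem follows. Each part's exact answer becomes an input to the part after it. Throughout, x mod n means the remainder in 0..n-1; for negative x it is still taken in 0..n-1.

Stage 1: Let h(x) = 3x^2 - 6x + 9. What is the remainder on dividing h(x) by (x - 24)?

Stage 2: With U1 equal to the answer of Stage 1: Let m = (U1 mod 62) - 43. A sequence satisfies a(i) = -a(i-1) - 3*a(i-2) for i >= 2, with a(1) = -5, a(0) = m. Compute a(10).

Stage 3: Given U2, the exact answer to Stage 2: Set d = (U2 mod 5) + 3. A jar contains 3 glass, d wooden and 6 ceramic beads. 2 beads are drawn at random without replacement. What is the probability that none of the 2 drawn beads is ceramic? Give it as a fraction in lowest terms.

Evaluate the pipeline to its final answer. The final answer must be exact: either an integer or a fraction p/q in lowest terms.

Stage 1: remainder = value at the root: 3*(24)^2 - 6*(24)^1 + 9 = (1728) + (-144) + (9) = 1593; answer 1593
Stage 2: U1 = 1593; m = 0; a(2) = -1*(-5) - 3*(0) = 5; iterating: a(2)=5, a(3)=10, a(4)=-25, a(5)=-5, a(6)=80, a(7)=-65, a(8)=-175, a(9)=370, a(10)=155; answer 155
Stage 3: U2 = 155; d = 3; total draws C(12,2) = 66; favorable C(6,2) = 15; P = 5/22; answer 5/22

5/22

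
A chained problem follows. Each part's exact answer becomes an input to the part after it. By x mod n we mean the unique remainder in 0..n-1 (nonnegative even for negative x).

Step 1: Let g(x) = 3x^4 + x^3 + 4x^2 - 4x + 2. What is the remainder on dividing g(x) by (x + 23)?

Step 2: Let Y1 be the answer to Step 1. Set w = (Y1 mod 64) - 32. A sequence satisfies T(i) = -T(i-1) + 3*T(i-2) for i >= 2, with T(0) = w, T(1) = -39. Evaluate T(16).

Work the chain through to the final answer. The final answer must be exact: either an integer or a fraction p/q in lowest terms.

Step 1: remainder = value at the root: 3*(-23)^4 + 1*(-23)^3 + 4*(-23)^2 - 4*(-23)^1 + 2 = (839523) + (-12167) + (2116) + (92) + (2) = 829566; answer 829566
Step 2: Y1 = 829566; w = 30; T(2) = -1*(-39) + 3*(30) = 129; iterating: T(2)=129, T(3)=-246, T(4)=633, T(5)=-1371, T(6)=3270, T(7)=-7383, T(8)=17193, T(9)=-39342, T(10)=90921, T(11)=-208947, T(12)=481710, T(13)=-1108551, T(14)=2553681, T(15)=-5879334, T(16)=13540377; answer 13540377

13540377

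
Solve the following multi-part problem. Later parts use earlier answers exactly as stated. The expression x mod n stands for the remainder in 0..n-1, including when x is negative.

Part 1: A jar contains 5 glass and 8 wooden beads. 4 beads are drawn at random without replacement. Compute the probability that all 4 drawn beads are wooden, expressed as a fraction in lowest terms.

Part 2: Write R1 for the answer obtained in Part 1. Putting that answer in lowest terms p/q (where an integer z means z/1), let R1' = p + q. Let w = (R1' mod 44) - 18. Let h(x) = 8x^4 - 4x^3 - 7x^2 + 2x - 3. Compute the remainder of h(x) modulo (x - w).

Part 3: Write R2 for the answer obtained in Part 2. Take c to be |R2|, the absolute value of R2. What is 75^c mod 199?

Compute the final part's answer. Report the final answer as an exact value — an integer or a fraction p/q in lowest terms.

Part 1: total draws C(13,4) = 715; favorable C(8,4) = 70; P = 14/143; answer 14/143
Part 2: R1 = 14/143; threaded value p + q = 157; w = 7; remainder = value at the root: 8*(7)^4 - 4*(7)^3 - 7*(7)^2 + 2*(7)^1 - 3 = (19208) + (-1372) + (-343) + (14) + (-3) = 17504; answer 17504
Part 3: R2 = 17504; c = 17504; squarings mod 199: 75^1=75, 75^2=53, 75^4=23, 75^8=131, 75^16=47, 75^32=20, 75^64=2, 75^128=4, 75^256=16, 75^512=57, 75^1024=65, 75^2048=46, 75^4096=126, 75^8192=155, 75^16384=145; 75^17504 = 75^32 * 75^64 * 75^1024 * 75^16384 = 94 (mod 199); answer 94

94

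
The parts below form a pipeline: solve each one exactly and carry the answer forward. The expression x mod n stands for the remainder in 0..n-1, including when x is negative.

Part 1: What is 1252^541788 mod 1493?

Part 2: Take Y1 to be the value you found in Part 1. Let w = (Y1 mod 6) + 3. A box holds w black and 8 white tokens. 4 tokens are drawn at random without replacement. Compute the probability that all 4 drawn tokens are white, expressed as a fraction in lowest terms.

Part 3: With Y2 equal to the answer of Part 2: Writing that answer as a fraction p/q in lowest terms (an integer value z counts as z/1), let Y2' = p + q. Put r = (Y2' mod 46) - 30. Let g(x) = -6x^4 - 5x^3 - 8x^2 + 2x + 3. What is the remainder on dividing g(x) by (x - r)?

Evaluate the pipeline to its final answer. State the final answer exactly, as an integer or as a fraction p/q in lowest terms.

Part 1: squarings mod 1493: 1252^1=1252, 1252^2=1347, 1252^4=414, 1252^8=1194, 1252^16=1314, 1252^32=688, 1252^64=63, 1252^128=983, 1252^256=318, 1252^512=1093, 1252^1024=249, 1252^2048=788, 1252^4096=1349, 1252^8192=1327, 1252^16384=682, 1252^32768=801, 1252^65536=1104, 1252^131072=528, 1252^262144=1086, 1252^524288=1419; 1252^541788 = 1252^4 * 1252^8 * 1252^16 * 1252^64 * 1252^1024 * 1252^16384 * 1252^524288 = 716 (mod 1493); answer 716
Part 2: Y1 = 716; w = 5; total draws C(13,4) = 715; favorable C(8,4) = 70; P = 14/143; answer 14/143
Part 3: Y2 = 14/143; threaded value p + q = 157; r = -11; remainder = value at the root: -6*(-11)^4 - 5*(-11)^3 - 8*(-11)^2 + 2*(-11)^1 + 3 = (-87846) + (6655) + (-968) + (-22) + (3) = -82178; answer -82178

-82178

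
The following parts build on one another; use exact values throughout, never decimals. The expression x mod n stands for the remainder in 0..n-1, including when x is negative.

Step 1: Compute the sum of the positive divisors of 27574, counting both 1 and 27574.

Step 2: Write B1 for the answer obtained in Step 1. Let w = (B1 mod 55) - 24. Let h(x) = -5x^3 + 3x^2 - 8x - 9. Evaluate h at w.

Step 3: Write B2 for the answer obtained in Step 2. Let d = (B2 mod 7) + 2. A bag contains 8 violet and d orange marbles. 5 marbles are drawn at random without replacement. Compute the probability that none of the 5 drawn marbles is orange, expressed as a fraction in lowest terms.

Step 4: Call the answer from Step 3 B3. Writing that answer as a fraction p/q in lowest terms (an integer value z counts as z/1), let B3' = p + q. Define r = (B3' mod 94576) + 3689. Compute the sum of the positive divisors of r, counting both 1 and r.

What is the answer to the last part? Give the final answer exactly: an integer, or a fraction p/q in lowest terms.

9480

Step 1: 27574 = 2 * 17 * 811; sigma = (1 + 2) * (1 + 17) * (1 + 811) = 3 * 18 * 812 = 43848; answer 43848
Step 2: B1 = 43848; w = -11; -5*(-11)^3 + 3*(-11)^2 - 8*(-11)^1 - 9 = (6655) + (363) + (88) + (-9) = 7097; answer 7097
Step 3: B2 = 7097; d = 8; total draws C(16,5) = 4368; favorable C(8,5) = 56; P = 1/78; answer 1/78
Step 4: B3 = 1/78; threaded value p + q = 79; r = 3768; 3768 = 2^3 * 3 * 157; sigma = (1 + 2 + 4 + 8) * (1 + 3) * (1 + 157) = 15 * 4 * 158 = 9480; answer 9480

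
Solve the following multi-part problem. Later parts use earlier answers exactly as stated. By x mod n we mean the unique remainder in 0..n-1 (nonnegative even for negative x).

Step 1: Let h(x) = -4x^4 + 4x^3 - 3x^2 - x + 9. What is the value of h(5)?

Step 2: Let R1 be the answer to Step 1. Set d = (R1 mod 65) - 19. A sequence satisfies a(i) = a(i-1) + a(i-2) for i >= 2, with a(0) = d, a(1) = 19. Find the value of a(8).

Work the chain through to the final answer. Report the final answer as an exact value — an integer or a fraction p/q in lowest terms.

269

Step 1: -4*(5)^4 + 4*(5)^3 - 3*(5)^2 - 1*(5)^1 + 9 = (-2500) + (500) + (-75) + (-5) + (9) = -2071; answer -2071
Step 2: R1 = -2071; d = -10; a(2) = 1*(19) + 1*(-10) = 9; iterating: a(2)=9, a(3)=28, a(4)=37, a(5)=65, a(6)=102, a(7)=167, a(8)=269; answer 269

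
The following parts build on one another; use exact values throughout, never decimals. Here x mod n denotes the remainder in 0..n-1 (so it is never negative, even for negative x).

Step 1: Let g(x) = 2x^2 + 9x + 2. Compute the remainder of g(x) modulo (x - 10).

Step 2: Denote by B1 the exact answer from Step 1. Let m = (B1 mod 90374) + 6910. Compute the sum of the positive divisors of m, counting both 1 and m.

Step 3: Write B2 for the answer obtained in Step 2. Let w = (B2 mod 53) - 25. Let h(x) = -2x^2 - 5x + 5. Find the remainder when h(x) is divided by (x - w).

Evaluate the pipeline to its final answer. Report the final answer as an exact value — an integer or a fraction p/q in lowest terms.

-112

Step 1: remainder = value at the root: 2*(10)^2 + 9*(10)^1 + 2 = (200) + (90) + (2) = 292; answer 292
Step 2: B1 = 292; m = 7202; 7202 = 2 * 13 * 277; sigma = (1 + 2) * (1 + 13) * (1 + 277) = 3 * 14 * 278 = 11676; answer 11676
Step 3: B2 = 11676; w = -9; remainder = value at the root: -2*(-9)^2 - 5*(-9)^1 + 5 = (-162) + (45) + (5) = -112; answer -112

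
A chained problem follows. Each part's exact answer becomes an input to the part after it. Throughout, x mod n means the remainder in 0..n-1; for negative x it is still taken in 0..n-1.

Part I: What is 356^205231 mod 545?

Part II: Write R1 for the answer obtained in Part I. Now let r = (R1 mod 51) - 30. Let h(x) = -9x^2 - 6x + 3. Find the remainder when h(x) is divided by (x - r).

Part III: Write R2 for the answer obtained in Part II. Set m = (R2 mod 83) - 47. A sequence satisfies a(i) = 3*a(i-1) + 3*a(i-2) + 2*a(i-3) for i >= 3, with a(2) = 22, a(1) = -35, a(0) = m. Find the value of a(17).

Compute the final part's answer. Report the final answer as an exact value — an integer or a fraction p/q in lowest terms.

-4645972156

Part I: squarings mod 545: 356^1=356, 356^2=296, 356^4=416, 356^8=291, 356^16=206, 356^32=471, 356^64=26, 356^128=131, 356^256=266, 356^512=451, 356^1024=116, 356^2048=376, 356^4096=221, 356^8192=336, 356^16384=81, 356^32768=21, 356^65536=441, 356^131072=461; 356^205231 = 356^1 * 356^2 * 356^4 * 356^8 * 356^32 * 356^128 * 356^256 * 356^8192 * 356^65536 * 356^131072 = 456 (mod 545); answer 456
Part II: R1 = 456; r = 18; remainder = value at the root: -9*(18)^2 - 6*(18)^1 + 3 = (-2916) + (-108) + (3) = -3021; answer -3021
Part III: R2 = -3021; m = 3; a(3) = 3*(22) + 3*(-35) + 2*(3) = -33; iterating: a(3)=-33, a(4)=-103, a(5)=-364, a(6)=-1467, a(7)=-5699, a(8)=-22226, a(9)=-86709, a(10)=-338203, a(11)=-1319188, a(12)=-5145591, a(13)=-20070743, a(14)=-78287378, a(15)=-305365545, a(16)=-1191100255, a(17)=-4645972156; answer -4645972156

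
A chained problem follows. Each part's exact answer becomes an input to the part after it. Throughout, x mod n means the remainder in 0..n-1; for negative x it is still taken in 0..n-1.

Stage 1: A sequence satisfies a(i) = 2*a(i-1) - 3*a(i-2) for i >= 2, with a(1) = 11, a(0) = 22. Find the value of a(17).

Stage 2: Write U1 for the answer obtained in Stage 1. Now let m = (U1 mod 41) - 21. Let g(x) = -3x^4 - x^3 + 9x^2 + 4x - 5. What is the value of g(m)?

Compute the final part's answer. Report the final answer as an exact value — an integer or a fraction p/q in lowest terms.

-3761

Stage 1: a(2) = 2*(11) - 3*(22) = -44; iterating: a(2)=-44, a(3)=-121, a(4)=-110, a(5)=143, a(6)=616, a(7)=803, a(8)=-242, a(9)=-2893, a(10)=-5060, a(11)=-1441, a(12)=12298, a(13)=28919, a(14)=20944, a(15)=-44869, a(16)=-152570, a(17)=-170533; answer -170533
Stage 2: U1 = -170533; m = 6; -3*(6)^4 - 1*(6)^3 + 9*(6)^2 + 4*(6)^1 - 5 = (-3888) + (-216) + (324) + (24) + (-5) = -3761; answer -3761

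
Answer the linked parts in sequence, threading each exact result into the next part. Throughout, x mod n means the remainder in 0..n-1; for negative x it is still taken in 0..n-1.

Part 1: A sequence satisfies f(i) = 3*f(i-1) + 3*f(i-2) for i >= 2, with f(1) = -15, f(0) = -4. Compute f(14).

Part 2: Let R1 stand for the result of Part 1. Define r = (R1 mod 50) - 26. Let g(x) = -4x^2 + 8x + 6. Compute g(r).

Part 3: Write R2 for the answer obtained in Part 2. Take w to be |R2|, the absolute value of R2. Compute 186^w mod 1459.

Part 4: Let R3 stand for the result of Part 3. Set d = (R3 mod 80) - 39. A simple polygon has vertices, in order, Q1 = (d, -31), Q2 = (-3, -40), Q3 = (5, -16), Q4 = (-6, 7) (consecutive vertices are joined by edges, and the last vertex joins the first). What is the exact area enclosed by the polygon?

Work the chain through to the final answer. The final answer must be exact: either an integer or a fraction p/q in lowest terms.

328

Part 1: f(2) = 3*(-15) + 3*(-4) = -57; iterating: f(2)=-57, f(3)=-216, f(4)=-819, f(5)=-3105, f(6)=-11772, f(7)=-44631, f(8)=-169209, f(9)=-641520, f(10)=-2432187, f(11)=-9221121, f(12)=-34959924, f(13)=-132543135, f(14)=-502509177; answer -502509177
Part 2: R1 = -502509177; r = -3; -4*(-3)^2 + 8*(-3)^1 + 6 = (-36) + (-24) + (6) = -54; answer -54
Part 3: R2 = -54; w = 54; squarings mod 1459: 186^1=186, 186^2=1039, 186^4=1320, 186^8=354, 186^16=1301, 186^32=161; 186^54 = 186^2 * 186^4 * 186^16 * 186^32 = 431 (mod 1459); answer 431
Part 4: R3 = 431; d = -8; cross terms: (-8*-40 - -3*-31)=227, (-3*-16 - 5*-40)=248, (5*7 - -6*-16)=-61, (-6*-31 - -8*7)=242; twice the area = |656| = 656; area = 328; answer 328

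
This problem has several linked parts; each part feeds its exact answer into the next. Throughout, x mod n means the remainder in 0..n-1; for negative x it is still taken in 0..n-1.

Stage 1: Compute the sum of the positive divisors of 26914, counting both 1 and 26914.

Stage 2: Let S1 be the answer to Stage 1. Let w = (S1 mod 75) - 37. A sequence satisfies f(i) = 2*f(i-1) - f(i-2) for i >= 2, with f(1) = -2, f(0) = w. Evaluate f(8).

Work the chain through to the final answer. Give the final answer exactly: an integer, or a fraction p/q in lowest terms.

Stage 1: 26914 = 2 * 13457; sigma = (1 + 2) * (1 + 13457) = 3 * 13458 = 40374; answer 40374
Stage 2: S1 = 40374; w = -13; f(2) = 2*(-2) - 1*(-13) = 9; iterating: f(2)=9, f(3)=20, f(4)=31, f(5)=42, f(6)=53, f(7)=64, f(8)=75; answer 75

75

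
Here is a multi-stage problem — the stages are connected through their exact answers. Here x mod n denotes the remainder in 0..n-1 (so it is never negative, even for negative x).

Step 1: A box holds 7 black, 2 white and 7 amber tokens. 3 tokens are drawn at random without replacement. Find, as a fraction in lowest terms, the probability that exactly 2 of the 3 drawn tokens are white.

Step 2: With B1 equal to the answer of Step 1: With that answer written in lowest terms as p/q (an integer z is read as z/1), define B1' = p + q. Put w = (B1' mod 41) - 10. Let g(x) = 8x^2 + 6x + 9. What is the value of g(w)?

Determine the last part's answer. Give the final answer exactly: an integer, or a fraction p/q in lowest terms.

Step 1: total draws C(16,3) = 560; favorable C(2,2)*C(14,1) = 14; P = 1/40; answer 1/40
Step 2: B1 = 1/40; threaded value p + q = 41; w = -10; 8*(-10)^2 + 6*(-10)^1 + 9 = (800) + (-60) + (9) = 749; answer 749

749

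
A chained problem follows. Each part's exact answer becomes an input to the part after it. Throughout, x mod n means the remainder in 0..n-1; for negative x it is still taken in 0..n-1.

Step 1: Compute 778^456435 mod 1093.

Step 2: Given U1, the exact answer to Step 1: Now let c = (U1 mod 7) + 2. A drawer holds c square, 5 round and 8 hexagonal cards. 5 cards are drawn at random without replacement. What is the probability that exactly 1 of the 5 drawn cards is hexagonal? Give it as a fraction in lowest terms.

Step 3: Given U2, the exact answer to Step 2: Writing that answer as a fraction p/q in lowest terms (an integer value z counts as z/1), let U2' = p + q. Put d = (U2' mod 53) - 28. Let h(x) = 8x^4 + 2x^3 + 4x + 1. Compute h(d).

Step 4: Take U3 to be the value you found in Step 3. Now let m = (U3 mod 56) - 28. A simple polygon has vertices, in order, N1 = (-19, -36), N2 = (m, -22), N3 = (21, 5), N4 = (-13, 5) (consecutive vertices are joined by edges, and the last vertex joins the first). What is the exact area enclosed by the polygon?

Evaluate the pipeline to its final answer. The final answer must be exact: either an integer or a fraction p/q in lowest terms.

540

Step 1: squarings mod 1093: 778^1=778, 778^2=855, 778^4=901, 778^8=795, 778^16=271, 778^32=210, 778^64=380, 778^128=124, 778^256=74, 778^512=11, 778^1024=121, 778^2048=432, 778^4096=814, 778^8192=238, 778^16384=901, 778^32768=795, 778^65536=271, 778^131072=210, 778^262144=380; 778^456435 = 778^1 * 778^2 * 778^16 * 778^32 * 778^64 * 778^128 * 778^512 * 778^1024 * 778^4096 * 778^8192 * 778^16384 * 778^32768 * 778^131072 * 778^262144 = 728 (mod 1093); answer 728
Step 2: U1 = 728; c = 2; total draws C(15,5) = 3003; favorable C(8,1)*C(7,4) = 280; P = 40/429; answer 40/429
Step 3: U2 = 40/429; threaded value p + q = 469; d = 17; 8*(17)^4 + 2*(17)^3 + 4*(17)^1 + 1 = (668168) + (9826) + (68) + (1) = 678063; answer 678063
Step 4: U3 = 678063; m = -13; cross terms: (-19*-22 - -13*-36)=-50, (-13*5 - 21*-22)=397, (21*5 - -13*5)=170, (-13*-36 - -19*5)=563; twice the area = |1080| = 1080; area = 540; answer 540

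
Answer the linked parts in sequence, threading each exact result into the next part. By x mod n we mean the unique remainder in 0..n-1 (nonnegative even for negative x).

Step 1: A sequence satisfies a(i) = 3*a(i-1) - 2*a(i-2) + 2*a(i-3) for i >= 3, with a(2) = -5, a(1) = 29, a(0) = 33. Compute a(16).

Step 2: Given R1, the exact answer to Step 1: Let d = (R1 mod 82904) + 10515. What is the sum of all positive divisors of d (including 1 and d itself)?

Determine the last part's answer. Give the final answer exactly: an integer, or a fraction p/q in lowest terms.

78750

Step 1: a(3) = 3*(-5) - 2*(29) + 2*(33) = -7; iterating: a(3)=-7, a(4)=47, a(5)=145, a(6)=327, a(7)=785, a(8)=1991, a(9)=5057, a(10)=12759, a(11)=32145, a(12)=81031, a(13)=204321, a(14)=515191, a(15)=1298993, a(16)=3275239; answer 3275239
Step 2: R1 = 3275239; d = 52498; 52498 = 2 * 26249; sigma = (1 + 2) * (1 + 26249) = 3 * 26250 = 78750; answer 78750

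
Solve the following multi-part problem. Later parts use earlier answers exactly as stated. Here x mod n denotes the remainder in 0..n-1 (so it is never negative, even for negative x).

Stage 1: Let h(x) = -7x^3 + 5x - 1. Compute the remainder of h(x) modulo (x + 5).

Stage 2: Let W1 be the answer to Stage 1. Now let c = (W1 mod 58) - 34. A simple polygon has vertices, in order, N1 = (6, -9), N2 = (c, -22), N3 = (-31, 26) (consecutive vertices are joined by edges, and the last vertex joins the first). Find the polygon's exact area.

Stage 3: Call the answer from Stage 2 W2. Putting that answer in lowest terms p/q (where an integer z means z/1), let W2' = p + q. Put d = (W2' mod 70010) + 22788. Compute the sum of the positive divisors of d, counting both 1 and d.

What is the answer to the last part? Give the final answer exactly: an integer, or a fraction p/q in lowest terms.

46176

Stage 1: remainder = value at the root: -7*(-5)^3 + 5*(-5)^1 - 1 = (875) + (-25) + (-1) = 849; answer 849
Stage 2: W1 = 849; c = 3; cross terms: (6*-22 - 3*-9)=-105, (3*26 - -31*-22)=-604, (-31*-9 - 6*26)=123; twice the area = |-586| = 586; area = 293; answer 293
Stage 3: W2 = 293; threaded value p + q = 294; d = 23082; 23082 = 2 * 3 * 3847; sigma = (1 + 2) * (1 + 3) * (1 + 3847) = 3 * 4 * 3848 = 46176; answer 46176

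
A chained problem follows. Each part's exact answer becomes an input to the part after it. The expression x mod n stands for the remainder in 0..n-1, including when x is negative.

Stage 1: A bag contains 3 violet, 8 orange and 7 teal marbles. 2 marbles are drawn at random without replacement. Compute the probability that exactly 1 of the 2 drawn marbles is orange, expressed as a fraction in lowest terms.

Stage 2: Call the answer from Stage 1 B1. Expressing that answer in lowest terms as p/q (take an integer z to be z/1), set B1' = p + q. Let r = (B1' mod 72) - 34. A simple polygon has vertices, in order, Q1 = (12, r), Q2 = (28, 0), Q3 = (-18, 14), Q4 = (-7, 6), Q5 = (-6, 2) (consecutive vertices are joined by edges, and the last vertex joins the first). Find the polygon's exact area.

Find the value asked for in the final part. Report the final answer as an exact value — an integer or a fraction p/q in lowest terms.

479

Stage 1: total draws C(18,2) = 153; favorable C(8,1)*C(10,1) = 80; P = 80/153; answer 80/153
Stage 2: B1 = 80/153; threaded value p + q = 233; r = -17; cross terms: (12*0 - 28*-17)=476, (28*14 - -18*0)=392, (-18*6 - -7*14)=-10, (-7*2 - -6*6)=22, (-6*-17 - 12*2)=78; twice the area = |958| = 958; area = 479; answer 479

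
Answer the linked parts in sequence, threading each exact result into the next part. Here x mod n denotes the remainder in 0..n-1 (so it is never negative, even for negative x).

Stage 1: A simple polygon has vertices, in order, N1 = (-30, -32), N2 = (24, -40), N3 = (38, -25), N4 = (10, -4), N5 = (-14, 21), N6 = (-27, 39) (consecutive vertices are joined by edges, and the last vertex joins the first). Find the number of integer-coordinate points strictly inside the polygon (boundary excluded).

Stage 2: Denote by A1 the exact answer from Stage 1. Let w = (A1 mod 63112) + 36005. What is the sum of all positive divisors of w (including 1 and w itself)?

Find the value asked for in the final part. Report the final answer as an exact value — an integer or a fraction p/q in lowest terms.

Stage 1: cross terms: (-30*-40 - 24*-32)=1968, (24*-25 - 38*-40)=920, (38*-4 - 10*-25)=98, (10*21 - -14*-4)=154, (-14*39 - -27*21)=21, (-27*-32 - -30*39)=2034; twice the area = |5195| = 5195; area = 5195/2; boundary points = 2 + 1 + 7 + 1 + 1 + 1 = 13; strictly interior points = area - boundary/2 + 1 = 2592; answer 2592
Stage 2: A1 = 2592; w = 38597; 38597 = 13 * 2969; sigma = (1 + 13) * (1 + 2969) = 14 * 2970 = 41580; answer 41580

41580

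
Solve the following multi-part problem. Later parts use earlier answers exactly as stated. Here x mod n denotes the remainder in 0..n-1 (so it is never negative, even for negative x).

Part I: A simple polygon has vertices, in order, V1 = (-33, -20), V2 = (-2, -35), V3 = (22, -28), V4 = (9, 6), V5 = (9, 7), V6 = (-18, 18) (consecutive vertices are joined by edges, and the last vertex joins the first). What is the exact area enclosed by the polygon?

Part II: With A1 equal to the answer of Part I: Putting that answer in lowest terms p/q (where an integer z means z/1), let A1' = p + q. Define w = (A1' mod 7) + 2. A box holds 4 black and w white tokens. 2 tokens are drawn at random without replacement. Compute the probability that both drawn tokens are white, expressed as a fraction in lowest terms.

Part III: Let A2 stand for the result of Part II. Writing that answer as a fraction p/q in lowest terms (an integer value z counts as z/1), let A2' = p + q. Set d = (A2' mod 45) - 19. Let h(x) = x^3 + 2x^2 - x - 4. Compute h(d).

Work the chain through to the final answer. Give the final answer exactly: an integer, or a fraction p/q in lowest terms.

-2914

Part I: cross terms: (-33*-35 - -2*-20)=1115, (-2*-28 - 22*-35)=826, (22*6 - 9*-28)=384, (9*7 - 9*6)=9, (9*18 - -18*7)=288, (-18*-20 - -33*18)=954; twice the area = |3576| = 3576; area = 1788; answer 1788
Part II: A1 = 1788; threaded value p + q = 1789; w = 6; total draws C(10,2) = 45; favorable C(6,2) = 15; P = 1/3; answer 1/3
Part III: A2 = 1/3; threaded value p + q = 4; d = -15; 1*(-15)^3 + 2*(-15)^2 - 1*(-15)^1 - 4 = (-3375) + (450) + (15) + (-4) = -2914; answer -2914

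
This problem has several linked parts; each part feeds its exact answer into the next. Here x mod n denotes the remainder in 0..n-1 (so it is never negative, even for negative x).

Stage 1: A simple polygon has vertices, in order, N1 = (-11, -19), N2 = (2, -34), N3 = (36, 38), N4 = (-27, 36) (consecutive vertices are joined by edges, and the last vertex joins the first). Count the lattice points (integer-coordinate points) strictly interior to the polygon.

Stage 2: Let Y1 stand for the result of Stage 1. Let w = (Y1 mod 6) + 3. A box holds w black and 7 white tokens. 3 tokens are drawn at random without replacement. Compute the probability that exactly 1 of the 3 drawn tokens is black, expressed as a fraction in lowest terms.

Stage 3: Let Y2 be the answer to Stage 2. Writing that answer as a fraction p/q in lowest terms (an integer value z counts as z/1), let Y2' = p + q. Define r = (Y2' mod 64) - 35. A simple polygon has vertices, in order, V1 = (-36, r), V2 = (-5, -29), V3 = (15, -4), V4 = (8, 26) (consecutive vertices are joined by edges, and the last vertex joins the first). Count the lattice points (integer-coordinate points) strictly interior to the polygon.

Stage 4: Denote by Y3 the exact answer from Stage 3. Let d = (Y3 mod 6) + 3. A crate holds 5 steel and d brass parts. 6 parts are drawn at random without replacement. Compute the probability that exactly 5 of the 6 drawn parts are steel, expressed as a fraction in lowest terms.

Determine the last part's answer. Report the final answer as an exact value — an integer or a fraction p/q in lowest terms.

1/21

Stage 1: cross terms: (-11*-34 - 2*-19)=412, (2*38 - 36*-34)=1300, (36*36 - -27*38)=2322, (-27*-19 - -11*36)=909; twice the area = |4943| = 4943; area = 4943/2; boundary points = 1 + 2 + 1 + 1 = 5; strictly interior points = area - boundary/2 + 1 = 2470; answer 2470
Stage 2: Y1 = 2470; w = 7; total draws C(14,3) = 364; favorable C(7,1)*C(7,2) = 147; P = 21/52; answer 21/52
Stage 3: Y2 = 21/52; threaded value p + q = 73; r = -26; cross terms: (-36*-29 - -5*-26)=914, (-5*-4 - 15*-29)=455, (15*26 - 8*-4)=422, (8*-26 - -36*26)=728; twice the area = |2519| = 2519; area = 2519/2; boundary points = 1 + 5 + 1 + 4 = 11; strictly interior points = area - boundary/2 + 1 = 1255; answer 1255
Stage 4: Y3 = 1255; d = 4; total draws C(9,6) = 84; favorable C(5,5)*C(4,1) = 4; P = 1/21; answer 1/21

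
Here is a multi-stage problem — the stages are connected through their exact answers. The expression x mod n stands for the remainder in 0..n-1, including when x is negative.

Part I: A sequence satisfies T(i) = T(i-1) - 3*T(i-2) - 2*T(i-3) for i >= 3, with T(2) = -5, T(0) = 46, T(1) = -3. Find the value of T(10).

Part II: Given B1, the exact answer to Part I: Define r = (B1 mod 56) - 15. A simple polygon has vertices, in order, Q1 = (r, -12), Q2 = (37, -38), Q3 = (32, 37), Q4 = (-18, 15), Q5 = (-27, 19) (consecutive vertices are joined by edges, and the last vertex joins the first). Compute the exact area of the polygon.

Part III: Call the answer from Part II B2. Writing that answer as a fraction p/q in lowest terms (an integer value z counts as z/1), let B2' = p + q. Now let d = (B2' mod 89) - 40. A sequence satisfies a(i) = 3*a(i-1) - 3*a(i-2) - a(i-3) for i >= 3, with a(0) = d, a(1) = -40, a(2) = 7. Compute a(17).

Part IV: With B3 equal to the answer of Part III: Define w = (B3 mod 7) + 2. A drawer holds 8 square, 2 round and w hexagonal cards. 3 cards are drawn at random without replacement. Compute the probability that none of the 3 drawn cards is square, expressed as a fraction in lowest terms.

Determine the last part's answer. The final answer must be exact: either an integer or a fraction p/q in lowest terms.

Part I: T(3) = 1*(-5) - 3*(-3) - 2*(46) = -88; iterating: T(3)=-88, T(4)=-67, T(5)=207, T(6)=584, T(7)=97, T(8)=-2069, T(9)=-3528, T(10)=2485; answer 2485
Part II: B1 = 2485; r = 6; cross terms: (6*-38 - 37*-12)=216, (37*37 - 32*-38)=2585, (32*15 - -18*37)=1146, (-18*19 - -27*15)=63, (-27*-12 - 6*19)=210; twice the area = |4220| = 4220; area = 2110; answer 2110
Part III: B2 = 2110; threaded value p + q = 2111; d = 24; a(3) = 3*(7) - 3*(-40) - 1*(24) = 117; iterating: a(3)=117, a(4)=370, a(5)=752, a(6)=1029, a(7)=461, a(8)=-2456, a(9)=-9780, a(10)=-22433, a(11)=-35503, a(12)=-29430, a(13)=40652, a(14)=245749, a(15)=644721, a(16)=1156264, a(17)=1288880; answer 1288880
Part IV: B3 = 1288880; w = 7; total draws C(17,3) = 680; favorable C(9,3) = 84; P = 21/170; answer 21/170

21/170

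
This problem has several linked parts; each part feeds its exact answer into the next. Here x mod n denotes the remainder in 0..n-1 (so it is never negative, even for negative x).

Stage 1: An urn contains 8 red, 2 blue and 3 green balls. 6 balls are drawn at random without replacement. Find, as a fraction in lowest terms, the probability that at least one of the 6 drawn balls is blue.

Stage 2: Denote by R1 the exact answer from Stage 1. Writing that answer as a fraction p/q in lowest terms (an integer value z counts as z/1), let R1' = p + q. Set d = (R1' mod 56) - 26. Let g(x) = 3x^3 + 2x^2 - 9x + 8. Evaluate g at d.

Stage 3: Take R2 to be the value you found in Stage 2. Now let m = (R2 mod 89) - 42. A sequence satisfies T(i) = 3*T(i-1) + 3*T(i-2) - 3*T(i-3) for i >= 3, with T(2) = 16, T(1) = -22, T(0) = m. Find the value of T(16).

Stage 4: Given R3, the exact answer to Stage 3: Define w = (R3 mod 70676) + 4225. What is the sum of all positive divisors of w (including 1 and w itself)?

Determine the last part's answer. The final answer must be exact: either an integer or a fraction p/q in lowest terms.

74196

Stage 1: total draws C(13,6) = 1716; complement C(11,6) = 462; favorable 1716 - 462 = 1254; P = 19/26; answer 19/26
Stage 2: R1 = 19/26; threaded value p + q = 45; d = 19; 3*(19)^3 + 2*(19)^2 - 9*(19)^1 + 8 = (20577) + (722) + (-171) + (8) = 21136; answer 21136
Stage 3: R2 = 21136; m = 1; T(3) = 3*(16) + 3*(-22) - 3*(1) = -21; iterating: T(3)=-21, T(4)=51, T(5)=42, T(6)=342, T(7)=999, T(8)=3897, T(9)=13662, T(10)=49680, T(11)=178335, T(12)=643059, T(13)=2315142, T(14)=8339598, T(15)=30035043, T(16)=108178497; answer 108178497
Stage 4: R3 = 108178497; w = 48442; 48442 = 2 * 53 * 457; sigma = (1 + 2) * (1 + 53) * (1 + 457) = 3 * 54 * 458 = 74196; answer 74196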